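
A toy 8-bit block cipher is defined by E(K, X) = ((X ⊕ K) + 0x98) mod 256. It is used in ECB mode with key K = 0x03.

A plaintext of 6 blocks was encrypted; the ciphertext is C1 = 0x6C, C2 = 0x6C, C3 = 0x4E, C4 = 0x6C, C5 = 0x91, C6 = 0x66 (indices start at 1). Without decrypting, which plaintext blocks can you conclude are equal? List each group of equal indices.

P1 = P2 = P4

ECB encrypts each block independently with the same key, so equal ciphertext blocks imply equal plaintext blocks.
C1 = C2 = C4 = 0x6C, so P1 = P2 = P4.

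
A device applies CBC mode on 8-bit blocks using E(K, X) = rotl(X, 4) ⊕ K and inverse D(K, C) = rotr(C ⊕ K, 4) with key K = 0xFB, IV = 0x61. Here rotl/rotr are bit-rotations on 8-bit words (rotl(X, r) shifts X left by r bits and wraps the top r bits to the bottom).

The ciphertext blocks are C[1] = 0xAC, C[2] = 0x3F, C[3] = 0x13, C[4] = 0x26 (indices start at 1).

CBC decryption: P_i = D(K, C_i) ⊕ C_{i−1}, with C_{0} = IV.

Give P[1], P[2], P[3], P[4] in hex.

P[1]: D(K, 0xAC) = 0x75; 0x75 ⊕ 0x61 = 0x14.
P[2]: D(K, 0x3F) = 0x4C; 0x4C ⊕ 0xAC = 0xE0.
P[3]: D(K, 0x13) = 0x8E; 0x8E ⊕ 0x3F = 0xB1.
P[4]: D(K, 0x26) = 0xDD; 0xDD ⊕ 0x13 = 0xCE.

P[1] = 0x14, P[2] = 0xE0, P[3] = 0xB1, P[4] = 0xCE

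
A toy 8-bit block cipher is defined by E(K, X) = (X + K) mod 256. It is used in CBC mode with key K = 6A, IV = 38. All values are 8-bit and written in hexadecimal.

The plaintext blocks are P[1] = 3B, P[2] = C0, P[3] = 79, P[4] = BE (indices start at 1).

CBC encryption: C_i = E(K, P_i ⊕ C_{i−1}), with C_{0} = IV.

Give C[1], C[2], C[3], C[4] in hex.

C[1] = 6D, C[2] = 17, C[3] = D8, C[4] = D0

C[1]: P[1] ⊕ 38 = 03; E(K, 03) = 6D.
C[2]: P[2] ⊕ 6D = AD; E(K, AD) = 17.
C[3]: P[3] ⊕ 17 = 6E; E(K, 6E) = D8.
C[4]: P[4] ⊕ D8 = 66; E(K, 66) = D0.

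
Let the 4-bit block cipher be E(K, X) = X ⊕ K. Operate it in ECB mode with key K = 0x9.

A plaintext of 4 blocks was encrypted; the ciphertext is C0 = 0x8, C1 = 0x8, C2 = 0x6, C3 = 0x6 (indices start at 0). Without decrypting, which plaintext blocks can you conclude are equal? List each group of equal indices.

ECB encrypts each block independently with the same key, so equal ciphertext blocks imply equal plaintext blocks.
C0 = C1 = 0x8, so P0 = P1.
C2 = C3 = 0x6, so P2 = P3.

P0 = P1; P2 = P3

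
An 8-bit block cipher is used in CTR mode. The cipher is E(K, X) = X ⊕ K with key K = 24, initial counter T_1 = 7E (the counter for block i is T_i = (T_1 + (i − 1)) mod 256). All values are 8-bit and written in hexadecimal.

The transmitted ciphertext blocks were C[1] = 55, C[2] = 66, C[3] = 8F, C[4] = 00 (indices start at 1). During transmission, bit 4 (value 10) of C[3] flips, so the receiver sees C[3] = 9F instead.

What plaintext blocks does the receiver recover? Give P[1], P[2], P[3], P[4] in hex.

CTR decryption: S_i = E(K, T_i) where T_i is the counter for block i; P_i = C_i ⊕ S_i.
Only C[3] changed, to 9F. In CTR, a change in C_i flips the same bit in P_i only; the keystream is unaffected. Decrypting the received ciphertext:
P[1]: T = 7E, S = E(K, T) = 5A; 55 ⊕ 5A = 0F.
P[2]: T = 7F, S = E(K, T) = 5B; 66 ⊕ 5B = 3D.
P[3]: T = 80, S = E(K, T) = A4; 9F ⊕ A4 = 3B.
P[4]: T = 81, S = E(K, T) = A5; 00 ⊕ A5 = A5.
Blocks that differ from the original plaintext: P[3].

P[1] = 0F, P[2] = 3D, P[3] = 3B, P[4] = A5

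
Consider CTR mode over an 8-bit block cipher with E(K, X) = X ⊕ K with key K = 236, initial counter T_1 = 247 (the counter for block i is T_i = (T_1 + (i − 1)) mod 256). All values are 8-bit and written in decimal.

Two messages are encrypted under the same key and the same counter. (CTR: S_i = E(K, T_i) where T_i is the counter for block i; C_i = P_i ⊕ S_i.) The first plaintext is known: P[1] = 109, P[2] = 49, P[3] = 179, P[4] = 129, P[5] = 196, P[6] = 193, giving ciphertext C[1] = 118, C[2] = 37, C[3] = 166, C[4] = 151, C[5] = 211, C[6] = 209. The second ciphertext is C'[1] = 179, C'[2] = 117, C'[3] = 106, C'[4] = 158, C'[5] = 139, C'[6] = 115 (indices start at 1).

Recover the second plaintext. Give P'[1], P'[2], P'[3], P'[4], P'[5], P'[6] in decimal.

In CTR with a reused counter, both messages share the same keystream S_i, so C_i ⊕ C'_i = P_i ⊕ P'_i and thus P'_i = P_i ⊕ C_i ⊕ C'_i.
P'[1]: 109 ⊕ 118 ⊕ 179 = 168.
P'[2]: 49 ⊕ 37 ⊕ 117 = 97.
P'[3]: 179 ⊕ 166 ⊕ 106 = 127.
P'[4]: 129 ⊕ 151 ⊕ 158 = 136.
P'[5]: 196 ⊕ 211 ⊕ 139 = 156.
P'[6]: 193 ⊕ 209 ⊕ 115 = 99.

P'[1] = 168, P'[2] = 97, P'[3] = 127, P'[4] = 136, P'[5] = 156, P'[6] = 99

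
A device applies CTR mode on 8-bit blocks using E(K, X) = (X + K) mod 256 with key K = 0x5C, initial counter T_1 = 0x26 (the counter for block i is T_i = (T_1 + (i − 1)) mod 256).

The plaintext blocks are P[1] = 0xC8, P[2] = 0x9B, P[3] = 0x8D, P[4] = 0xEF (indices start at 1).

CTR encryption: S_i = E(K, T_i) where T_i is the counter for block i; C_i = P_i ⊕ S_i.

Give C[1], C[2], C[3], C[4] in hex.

C[1] = 0x4A, C[2] = 0x18, C[3] = 0x09, C[4] = 0x6A

C[1]: T = 0x26, S = E(K, T) = 0x82; 0xC8 ⊕ 0x82 = 0x4A.
C[2]: T = 0x27, S = E(K, T) = 0x83; 0x9B ⊕ 0x83 = 0x18.
C[3]: T = 0x28, S = E(K, T) = 0x84; 0x8D ⊕ 0x84 = 0x09.
C[4]: T = 0x29, S = E(K, T) = 0x85; 0xEF ⊕ 0x85 = 0x6A.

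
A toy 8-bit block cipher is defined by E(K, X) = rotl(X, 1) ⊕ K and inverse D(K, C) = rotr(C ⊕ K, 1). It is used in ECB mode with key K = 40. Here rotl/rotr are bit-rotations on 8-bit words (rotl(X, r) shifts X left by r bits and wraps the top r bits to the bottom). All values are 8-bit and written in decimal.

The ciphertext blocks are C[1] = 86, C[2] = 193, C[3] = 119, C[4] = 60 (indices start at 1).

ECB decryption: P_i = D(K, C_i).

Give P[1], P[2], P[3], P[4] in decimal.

P[1]: D(K, 86) = 63.
P[2]: D(K, 193) = 244.
P[3]: D(K, 119) = 175.
P[4]: D(K, 60) = 10.

P[1] = 63, P[2] = 244, P[3] = 175, P[4] = 10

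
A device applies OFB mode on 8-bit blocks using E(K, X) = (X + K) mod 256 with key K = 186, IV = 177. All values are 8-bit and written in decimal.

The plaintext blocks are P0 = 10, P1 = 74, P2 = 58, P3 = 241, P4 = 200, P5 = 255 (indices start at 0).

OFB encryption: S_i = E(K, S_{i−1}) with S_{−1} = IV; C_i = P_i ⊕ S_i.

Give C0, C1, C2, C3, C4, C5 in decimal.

C0: S = E(K, 177) = 107; 10 ⊕ 107 = 97.
C1: S = E(K, 107) = 37; 74 ⊕ 37 = 111.
C2: S = E(K, 37) = 223; 58 ⊕ 223 = 229.
C3: S = E(K, 223) = 153; 241 ⊕ 153 = 104.
C4: S = E(K, 153) = 83; 200 ⊕ 83 = 155.
C5: S = E(K, 83) = 13; 255 ⊕ 13 = 242.

C0 = 97, C1 = 111, C2 = 229, C3 = 104, C4 = 155, C5 = 242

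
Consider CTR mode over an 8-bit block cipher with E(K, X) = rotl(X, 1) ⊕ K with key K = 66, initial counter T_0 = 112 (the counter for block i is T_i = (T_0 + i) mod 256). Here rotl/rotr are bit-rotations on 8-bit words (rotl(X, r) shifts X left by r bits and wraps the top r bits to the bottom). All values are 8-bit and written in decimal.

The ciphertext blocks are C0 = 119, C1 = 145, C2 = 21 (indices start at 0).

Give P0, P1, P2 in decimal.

P0 = 213, P1 = 49, P2 = 179

CTR decryption: S_i = E(K, T_i) where T_i is the counter for block i; P_i = C_i ⊕ S_i.
P0: T = 112, S = E(K, T) = 162; 119 ⊕ 162 = 213.
P1: T = 113, S = E(K, T) = 160; 145 ⊕ 160 = 49.
P2: T = 114, S = E(K, T) = 166; 21 ⊕ 166 = 179.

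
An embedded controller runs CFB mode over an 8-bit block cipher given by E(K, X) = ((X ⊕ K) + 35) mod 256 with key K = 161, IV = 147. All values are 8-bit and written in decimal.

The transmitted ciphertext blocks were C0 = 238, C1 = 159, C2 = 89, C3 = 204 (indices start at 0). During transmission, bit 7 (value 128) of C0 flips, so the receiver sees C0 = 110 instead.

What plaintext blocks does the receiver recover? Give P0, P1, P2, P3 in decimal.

CFB decryption: P_i = C_i ⊕ E(K, C_{i−1}), with C_{−1} = IV.
Only C0 changed, to 110. In CFB, a change in C_i flips the same bit in P_i and garbles P_{i+1}. Decrypting the received ciphertext:
P0: E(K, 147) = 85; 110 ⊕ 85 = 59.
P1: E(K, 110) = 242; 159 ⊕ 242 = 109.
P2: E(K, 159) = 97; 89 ⊕ 97 = 56.
P3: E(K, 89) = 27; 204 ⊕ 27 = 215.
Blocks that differ from the original plaintext: P0, P1.

P0 = 59, P1 = 109, P2 = 56, P3 = 215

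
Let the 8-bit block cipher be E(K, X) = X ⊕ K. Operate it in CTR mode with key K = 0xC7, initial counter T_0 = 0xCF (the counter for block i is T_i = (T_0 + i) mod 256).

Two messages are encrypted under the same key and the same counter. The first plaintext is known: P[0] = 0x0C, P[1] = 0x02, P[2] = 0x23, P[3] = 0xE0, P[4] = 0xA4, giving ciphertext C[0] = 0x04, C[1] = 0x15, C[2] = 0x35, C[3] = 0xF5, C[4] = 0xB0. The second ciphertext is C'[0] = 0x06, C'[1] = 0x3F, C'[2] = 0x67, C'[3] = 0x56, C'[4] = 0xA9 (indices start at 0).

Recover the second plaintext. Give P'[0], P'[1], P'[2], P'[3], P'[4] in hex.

P'[0] = 0x0E, P'[1] = 0x28, P'[2] = 0x71, P'[3] = 0x43, P'[4] = 0xBD

In CTR with a reused counter, both messages share the same keystream S_i, so C_i ⊕ C'_i = P_i ⊕ P'_i and thus P'_i = P_i ⊕ C_i ⊕ C'_i.
P'[0]: 0x0C ⊕ 0x04 ⊕ 0x06 = 0x0E.
P'[1]: 0x02 ⊕ 0x15 ⊕ 0x3F = 0x28.
P'[2]: 0x23 ⊕ 0x35 ⊕ 0x67 = 0x71.
P'[3]: 0xE0 ⊕ 0xF5 ⊕ 0x56 = 0x43.
P'[4]: 0xA4 ⊕ 0xB0 ⊕ 0xA9 = 0xBD.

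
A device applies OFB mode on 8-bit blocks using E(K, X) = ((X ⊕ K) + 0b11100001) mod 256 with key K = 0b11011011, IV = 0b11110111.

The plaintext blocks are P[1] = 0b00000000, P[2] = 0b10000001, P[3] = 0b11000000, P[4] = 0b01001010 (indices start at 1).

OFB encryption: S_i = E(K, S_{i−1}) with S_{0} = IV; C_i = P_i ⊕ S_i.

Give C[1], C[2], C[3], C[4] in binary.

C[1]: S = E(K, 0b11110111) = 0b00001101; 0b00000000 ⊕ 0b00001101 = 0b00001101.
C[2]: S = E(K, 0b00001101) = 0b10110111; 0b10000001 ⊕ 0b10110111 = 0b00110110.
C[3]: S = E(K, 0b10110111) = 0b01001101; 0b11000000 ⊕ 0b01001101 = 0b10001101.
C[4]: S = E(K, 0b01001101) = 0b01110111; 0b01001010 ⊕ 0b01110111 = 0b00111101.

C[1] = 0b00001101, C[2] = 0b00110110, C[3] = 0b10001101, C[4] = 0b00111101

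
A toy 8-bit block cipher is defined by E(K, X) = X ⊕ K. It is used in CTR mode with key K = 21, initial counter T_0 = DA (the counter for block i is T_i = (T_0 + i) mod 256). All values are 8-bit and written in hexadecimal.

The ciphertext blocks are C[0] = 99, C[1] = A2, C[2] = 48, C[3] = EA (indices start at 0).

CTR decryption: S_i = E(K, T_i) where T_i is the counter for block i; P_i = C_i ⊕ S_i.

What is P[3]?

P[3] = 16

P[3]: T = DD, S = E(K, T) = FC; EA ⊕ FC = 16.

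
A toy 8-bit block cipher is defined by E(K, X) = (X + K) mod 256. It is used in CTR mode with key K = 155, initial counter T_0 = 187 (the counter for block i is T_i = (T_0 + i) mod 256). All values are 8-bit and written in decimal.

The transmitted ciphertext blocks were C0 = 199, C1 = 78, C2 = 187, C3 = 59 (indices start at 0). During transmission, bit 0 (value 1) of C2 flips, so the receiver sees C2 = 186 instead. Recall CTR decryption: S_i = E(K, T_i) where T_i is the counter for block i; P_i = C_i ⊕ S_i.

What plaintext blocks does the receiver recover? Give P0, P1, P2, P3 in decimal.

P0 = 145, P1 = 25, P2 = 226, P3 = 98

Only C2 changed, to 186. In CTR, a change in C_i flips the same bit in P_i only; the keystream is unaffected. Decrypting the received ciphertext:
P0: T = 187, S = E(K, T) = 86; 199 ⊕ 86 = 145.
P1: T = 188, S = E(K, T) = 87; 78 ⊕ 87 = 25.
P2: T = 189, S = E(K, T) = 88; 186 ⊕ 88 = 226.
P3: T = 190, S = E(K, T) = 89; 59 ⊕ 89 = 98.
Blocks that differ from the original plaintext: P2.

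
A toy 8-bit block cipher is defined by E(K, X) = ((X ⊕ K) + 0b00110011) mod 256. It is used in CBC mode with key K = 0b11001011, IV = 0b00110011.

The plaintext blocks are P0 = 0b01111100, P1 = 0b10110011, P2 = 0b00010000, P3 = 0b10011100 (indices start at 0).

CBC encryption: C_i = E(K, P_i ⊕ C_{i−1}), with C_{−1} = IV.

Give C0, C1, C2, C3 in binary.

C0: P0 ⊕ 0b00110011 = 0b01001111; E(K, 0b01001111) = 0b10110111.
C1: P1 ⊕ 0b10110111 = 0b00000100; E(K, 0b00000100) = 0b00000010.
C2: P2 ⊕ 0b00000010 = 0b00010010; E(K, 0b00010010) = 0b00001100.
C3: P3 ⊕ 0b00001100 = 0b10010000; E(K, 0b10010000) = 0b10001110.

C0 = 0b10110111, C1 = 0b00000010, C2 = 0b00001100, C3 = 0b10001110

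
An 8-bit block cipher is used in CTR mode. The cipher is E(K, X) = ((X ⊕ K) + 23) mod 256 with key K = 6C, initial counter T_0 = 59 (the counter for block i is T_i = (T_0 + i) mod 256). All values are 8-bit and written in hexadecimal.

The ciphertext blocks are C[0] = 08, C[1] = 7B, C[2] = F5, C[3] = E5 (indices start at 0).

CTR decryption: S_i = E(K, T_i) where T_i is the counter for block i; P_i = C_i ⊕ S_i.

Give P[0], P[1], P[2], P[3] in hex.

P[0]: T = 59, S = E(K, T) = 58; 08 ⊕ 58 = 50.
P[1]: T = 5A, S = E(K, T) = 59; 7B ⊕ 59 = 22.
P[2]: T = 5B, S = E(K, T) = 5A; F5 ⊕ 5A = AF.
P[3]: T = 5C, S = E(K, T) = 53; E5 ⊕ 53 = B6.

P[0] = 50, P[1] = 22, P[2] = AF, P[3] = B6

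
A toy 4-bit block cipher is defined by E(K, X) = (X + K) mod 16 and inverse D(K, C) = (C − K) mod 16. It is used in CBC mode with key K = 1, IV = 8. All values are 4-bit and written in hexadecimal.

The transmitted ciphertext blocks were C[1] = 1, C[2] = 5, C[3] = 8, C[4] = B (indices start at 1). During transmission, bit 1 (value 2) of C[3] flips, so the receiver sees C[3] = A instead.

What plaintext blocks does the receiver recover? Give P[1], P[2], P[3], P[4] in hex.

CBC decryption: P_i = D(K, C_i) ⊕ C_{i−1}, with C_{0} = IV.
Only C[3] changed, to A. In CBC, a change in C_i garbles P_i and flips the same bit in P_{i+1}. Decrypting the received ciphertext:
P[1]: D(K, 1) = 0; 0 ⊕ 8 = 8.
P[2]: D(K, 5) = 4; 4 ⊕ 1 = 5.
P[3]: D(K, A) = 9; 9 ⊕ 5 = C.
P[4]: D(K, B) = A; A ⊕ A = 0.
Blocks that differ from the original plaintext: P[3], P[4].

P[1] = 8, P[2] = 5, P[3] = C, P[4] = 0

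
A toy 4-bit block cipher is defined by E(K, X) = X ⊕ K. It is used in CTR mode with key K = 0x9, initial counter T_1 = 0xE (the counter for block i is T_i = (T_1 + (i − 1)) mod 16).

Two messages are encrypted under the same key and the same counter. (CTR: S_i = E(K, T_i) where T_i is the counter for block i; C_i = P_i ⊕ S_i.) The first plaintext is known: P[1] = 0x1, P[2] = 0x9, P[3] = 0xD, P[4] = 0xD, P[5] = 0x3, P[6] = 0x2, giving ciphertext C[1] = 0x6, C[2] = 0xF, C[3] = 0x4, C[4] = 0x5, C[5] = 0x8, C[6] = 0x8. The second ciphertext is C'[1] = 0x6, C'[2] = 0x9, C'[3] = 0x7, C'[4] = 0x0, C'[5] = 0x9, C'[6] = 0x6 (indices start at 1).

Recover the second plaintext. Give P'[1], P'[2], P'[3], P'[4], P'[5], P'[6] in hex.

P'[1] = 0x1, P'[2] = 0xF, P'[3] = 0xE, P'[4] = 0x8, P'[5] = 0x2, P'[6] = 0xC

In CTR with a reused counter, both messages share the same keystream S_i, so C_i ⊕ C'_i = P_i ⊕ P'_i and thus P'_i = P_i ⊕ C_i ⊕ C'_i.
P'[1]: 0x1 ⊕ 0x6 ⊕ 0x6 = 0x1.
P'[2]: 0x9 ⊕ 0xF ⊕ 0x9 = 0xF.
P'[3]: 0xD ⊕ 0x4 ⊕ 0x7 = 0xE.
P'[4]: 0xD ⊕ 0x5 ⊕ 0x0 = 0x8.
P'[5]: 0x3 ⊕ 0x8 ⊕ 0x9 = 0x2.
P'[6]: 0x2 ⊕ 0x8 ⊕ 0x6 = 0xC.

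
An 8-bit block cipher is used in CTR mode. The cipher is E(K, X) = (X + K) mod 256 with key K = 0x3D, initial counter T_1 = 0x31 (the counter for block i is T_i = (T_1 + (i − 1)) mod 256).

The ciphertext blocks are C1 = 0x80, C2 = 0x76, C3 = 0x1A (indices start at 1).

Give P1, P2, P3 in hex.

CTR decryption: S_i = E(K, T_i) where T_i is the counter for block i; P_i = C_i ⊕ S_i.
P1: T = 0x31, S = E(K, T) = 0x6E; 0x80 ⊕ 0x6E = 0xEE.
P2: T = 0x32, S = E(K, T) = 0x6F; 0x76 ⊕ 0x6F = 0x19.
P3: T = 0x33, S = E(K, T) = 0x70; 0x1A ⊕ 0x70 = 0x6A.

P1 = 0xEE, P2 = 0x19, P3 = 0x6A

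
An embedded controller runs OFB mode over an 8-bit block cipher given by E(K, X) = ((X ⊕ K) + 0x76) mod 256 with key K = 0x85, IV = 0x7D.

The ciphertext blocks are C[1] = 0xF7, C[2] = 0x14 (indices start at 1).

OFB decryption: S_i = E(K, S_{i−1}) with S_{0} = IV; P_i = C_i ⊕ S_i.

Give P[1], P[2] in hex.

P[1] = 0x99, P[2] = 0x75

P[1]: S = E(K, 0x7D) = 0x6E; 0xF7 ⊕ 0x6E = 0x99.
P[2]: S = E(K, 0x6E) = 0x61; 0x14 ⊕ 0x61 = 0x75.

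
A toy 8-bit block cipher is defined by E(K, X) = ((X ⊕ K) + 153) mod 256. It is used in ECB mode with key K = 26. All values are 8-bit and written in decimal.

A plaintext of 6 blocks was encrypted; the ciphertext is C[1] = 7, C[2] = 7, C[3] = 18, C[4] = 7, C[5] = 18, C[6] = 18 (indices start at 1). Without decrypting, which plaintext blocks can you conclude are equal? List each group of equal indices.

P[1] = P[2] = P[4]; P[3] = P[5] = P[6]

ECB encrypts each block independently with the same key, so equal ciphertext blocks imply equal plaintext blocks.
C[1] = C[2] = C[4] = 7, so P[1] = P[2] = P[4].
C[3] = C[5] = C[6] = 18, so P[3] = P[5] = P[6].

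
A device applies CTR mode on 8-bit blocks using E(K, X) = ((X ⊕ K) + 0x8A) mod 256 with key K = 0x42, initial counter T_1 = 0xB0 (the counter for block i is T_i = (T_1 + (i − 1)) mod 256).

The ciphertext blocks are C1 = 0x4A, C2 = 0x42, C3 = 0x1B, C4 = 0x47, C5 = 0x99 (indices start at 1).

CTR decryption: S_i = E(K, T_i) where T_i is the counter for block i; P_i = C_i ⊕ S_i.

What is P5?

P5: T = 0xB4, S = E(K, T) = 0x80; 0x99 ⊕ 0x80 = 0x19.

P5 = 0x19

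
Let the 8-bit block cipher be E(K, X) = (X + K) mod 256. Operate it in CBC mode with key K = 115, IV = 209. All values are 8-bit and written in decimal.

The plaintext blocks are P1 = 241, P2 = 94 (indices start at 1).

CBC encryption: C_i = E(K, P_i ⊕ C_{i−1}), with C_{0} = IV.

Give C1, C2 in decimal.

C1: P1 ⊕ 209 = 32; E(K, 32) = 147.
C2: P2 ⊕ 147 = 205; E(K, 205) = 64.

C1 = 147, C2 = 64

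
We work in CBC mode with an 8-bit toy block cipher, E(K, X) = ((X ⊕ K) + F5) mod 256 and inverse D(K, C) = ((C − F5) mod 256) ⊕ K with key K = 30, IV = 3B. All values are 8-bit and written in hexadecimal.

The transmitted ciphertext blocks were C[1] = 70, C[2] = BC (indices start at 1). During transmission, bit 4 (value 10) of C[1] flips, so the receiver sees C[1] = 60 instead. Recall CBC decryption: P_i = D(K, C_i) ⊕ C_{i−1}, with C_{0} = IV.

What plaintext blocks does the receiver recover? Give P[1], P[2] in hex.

Only C[1] changed, to 60. In CBC, a change in C_i garbles P_i and flips the same bit in P_{i+1}. Decrypting the received ciphertext:
P[1]: D(K, 60) = 5B; 5B ⊕ 3B = 60.
P[2]: D(K, BC) = F7; F7 ⊕ 60 = 97.
Blocks that differ from the original plaintext: P[1], P[2].

P[1] = 60, P[2] = 97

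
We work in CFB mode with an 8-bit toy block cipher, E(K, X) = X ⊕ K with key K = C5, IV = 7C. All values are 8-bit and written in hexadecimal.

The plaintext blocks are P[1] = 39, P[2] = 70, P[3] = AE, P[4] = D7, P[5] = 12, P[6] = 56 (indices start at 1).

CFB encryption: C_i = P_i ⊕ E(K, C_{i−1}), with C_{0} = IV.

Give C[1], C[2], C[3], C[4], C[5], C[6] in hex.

C[1]: E(K, 7C) = B9; 39 ⊕ B9 = 80.
C[2]: E(K, 80) = 45; 70 ⊕ 45 = 35.
C[3]: E(K, 35) = F0; AE ⊕ F0 = 5E.
C[4]: E(K, 5E) = 9B; D7 ⊕ 9B = 4C.
C[5]: E(K, 4C) = 89; 12 ⊕ 89 = 9B.
C[6]: E(K, 9B) = 5E; 56 ⊕ 5E = 08.

C[1] = 80, C[2] = 35, C[3] = 5E, C[4] = 4C, C[5] = 9B, C[6] = 08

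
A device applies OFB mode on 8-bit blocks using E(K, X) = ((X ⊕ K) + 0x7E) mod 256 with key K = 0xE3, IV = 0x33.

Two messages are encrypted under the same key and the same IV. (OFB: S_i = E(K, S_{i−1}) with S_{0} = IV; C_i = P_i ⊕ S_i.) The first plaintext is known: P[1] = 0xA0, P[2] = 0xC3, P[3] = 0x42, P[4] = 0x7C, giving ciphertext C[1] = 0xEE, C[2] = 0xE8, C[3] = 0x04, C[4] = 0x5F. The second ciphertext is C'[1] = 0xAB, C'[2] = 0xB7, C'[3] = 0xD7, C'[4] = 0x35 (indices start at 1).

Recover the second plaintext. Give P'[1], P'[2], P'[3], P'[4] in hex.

In OFB with a reused IV, both messages share the same keystream S_i, so C_i ⊕ C'_i = P_i ⊕ P'_i and thus P'_i = P_i ⊕ C_i ⊕ C'_i.
P'[1]: 0xA0 ⊕ 0xEE ⊕ 0xAB = 0xE5.
P'[2]: 0xC3 ⊕ 0xE8 ⊕ 0xB7 = 0x9C.
P'[3]: 0x42 ⊕ 0x04 ⊕ 0xD7 = 0x91.
P'[4]: 0x7C ⊕ 0x5F ⊕ 0x35 = 0x16.

P'[1] = 0xE5, P'[2] = 0x9C, P'[3] = 0x91, P'[4] = 0x16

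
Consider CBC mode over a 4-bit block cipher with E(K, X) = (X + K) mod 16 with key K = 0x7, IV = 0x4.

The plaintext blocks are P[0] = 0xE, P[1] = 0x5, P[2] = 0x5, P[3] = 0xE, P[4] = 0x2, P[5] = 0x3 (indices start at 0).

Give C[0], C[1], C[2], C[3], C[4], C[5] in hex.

C[0] = 0x1, C[1] = 0xB, C[2] = 0x5, C[3] = 0x2, C[4] = 0x7, C[5] = 0xB

CBC encryption: C_i = E(K, P_i ⊕ C_{i−1}), with C_{−1} = IV.
C[0]: P[0] ⊕ 0x4 = 0xA; E(K, 0xA) = 0x1.
C[1]: P[1] ⊕ 0x1 = 0x4; E(K, 0x4) = 0xB.
C[2]: P[2] ⊕ 0xB = 0xE; E(K, 0xE) = 0x5.
C[3]: P[3] ⊕ 0x5 = 0xB; E(K, 0xB) = 0x2.
C[4]: P[4] ⊕ 0x2 = 0x0; E(K, 0x0) = 0x7.
C[5]: P[5] ⊕ 0x7 = 0x4; E(K, 0x4) = 0xB.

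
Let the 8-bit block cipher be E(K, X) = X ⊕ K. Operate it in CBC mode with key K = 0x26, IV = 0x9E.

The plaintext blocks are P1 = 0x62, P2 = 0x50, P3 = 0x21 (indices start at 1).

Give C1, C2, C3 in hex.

C1 = 0xDA, C2 = 0xAC, C3 = 0xAB

CBC encryption: C_i = E(K, P_i ⊕ C_{i−1}), with C_{0} = IV.
C1: P1 ⊕ 0x9E = 0xFC; E(K, 0xFC) = 0xDA.
C2: P2 ⊕ 0xDA = 0x8A; E(K, 0x8A) = 0xAC.
C3: P3 ⊕ 0xAC = 0x8D; E(K, 0x8D) = 0xAB.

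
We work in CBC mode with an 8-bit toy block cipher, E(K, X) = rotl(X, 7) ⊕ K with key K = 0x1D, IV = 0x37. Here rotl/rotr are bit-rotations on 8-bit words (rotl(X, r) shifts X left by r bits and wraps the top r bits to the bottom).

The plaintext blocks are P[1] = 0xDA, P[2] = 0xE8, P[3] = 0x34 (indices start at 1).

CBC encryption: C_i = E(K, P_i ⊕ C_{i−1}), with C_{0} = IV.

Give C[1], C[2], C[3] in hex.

C[1]: P[1] ⊕ 0x37 = 0xED; E(K, 0xED) = 0xEB.
C[2]: P[2] ⊕ 0xEB = 0x03; E(K, 0x03) = 0x9C.
C[3]: P[3] ⊕ 0x9C = 0xA8; E(K, 0xA8) = 0x49.

C[1] = 0xEB, C[2] = 0x9C, C[3] = 0x49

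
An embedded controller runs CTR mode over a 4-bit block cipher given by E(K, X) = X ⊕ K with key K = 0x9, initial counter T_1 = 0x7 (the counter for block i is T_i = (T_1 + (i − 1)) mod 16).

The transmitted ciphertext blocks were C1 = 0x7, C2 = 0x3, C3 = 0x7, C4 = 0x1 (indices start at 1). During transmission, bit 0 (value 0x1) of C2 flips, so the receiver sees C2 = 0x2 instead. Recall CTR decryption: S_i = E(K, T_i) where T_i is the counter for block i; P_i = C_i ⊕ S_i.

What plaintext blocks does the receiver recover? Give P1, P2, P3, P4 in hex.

P1 = 0x9, P2 = 0x3, P3 = 0x7, P4 = 0x2

Only C2 changed, to 0x2. In CTR, a change in C_i flips the same bit in P_i only; the keystream is unaffected. Decrypting the received ciphertext:
P1: T = 0x7, S = E(K, T) = 0xE; 0x7 ⊕ 0xE = 0x9.
P2: T = 0x8, S = E(K, T) = 0x1; 0x2 ⊕ 0x1 = 0x3.
P3: T = 0x9, S = E(K, T) = 0x0; 0x7 ⊕ 0x0 = 0x7.
P4: T = 0xA, S = E(K, T) = 0x3; 0x1 ⊕ 0x3 = 0x2.
Blocks that differ from the original plaintext: P2.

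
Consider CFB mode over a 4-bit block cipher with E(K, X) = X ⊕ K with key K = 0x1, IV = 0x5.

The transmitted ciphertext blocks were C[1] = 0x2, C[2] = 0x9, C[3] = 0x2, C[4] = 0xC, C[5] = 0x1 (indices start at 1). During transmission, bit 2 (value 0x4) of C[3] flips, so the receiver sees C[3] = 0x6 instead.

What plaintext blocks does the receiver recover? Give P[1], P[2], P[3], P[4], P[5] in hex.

P[1] = 0x6, P[2] = 0xA, P[3] = 0xE, P[4] = 0xB, P[5] = 0xC

CFB decryption: P_i = C_i ⊕ E(K, C_{i−1}), with C_{0} = IV.
Only C[3] changed, to 0x6. In CFB, a change in C_i flips the same bit in P_i and garbles P_{i+1}. Decrypting the received ciphertext:
P[1]: E(K, 0x5) = 0x4; 0x2 ⊕ 0x4 = 0x6.
P[2]: E(K, 0x2) = 0x3; 0x9 ⊕ 0x3 = 0xA.
P[3]: E(K, 0x9) = 0x8; 0x6 ⊕ 0x8 = 0xE.
P[4]: E(K, 0x6) = 0x7; 0xC ⊕ 0x7 = 0xB.
P[5]: E(K, 0xC) = 0xD; 0x1 ⊕ 0xD = 0xC.
Blocks that differ from the original plaintext: P[3], P[4].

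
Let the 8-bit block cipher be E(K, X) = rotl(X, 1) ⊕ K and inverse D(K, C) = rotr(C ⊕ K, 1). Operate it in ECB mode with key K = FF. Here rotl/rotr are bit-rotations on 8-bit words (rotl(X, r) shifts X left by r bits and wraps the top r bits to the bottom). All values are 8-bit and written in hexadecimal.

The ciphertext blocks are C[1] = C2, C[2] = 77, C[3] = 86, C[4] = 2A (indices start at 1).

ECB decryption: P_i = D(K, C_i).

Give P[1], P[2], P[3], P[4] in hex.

P[1] = 9E, P[2] = 44, P[3] = BC, P[4] = EA

P[1]: D(K, C2) = 9E.
P[2]: D(K, 77) = 44.
P[3]: D(K, 86) = BC.
P[4]: D(K, 2A) = EA.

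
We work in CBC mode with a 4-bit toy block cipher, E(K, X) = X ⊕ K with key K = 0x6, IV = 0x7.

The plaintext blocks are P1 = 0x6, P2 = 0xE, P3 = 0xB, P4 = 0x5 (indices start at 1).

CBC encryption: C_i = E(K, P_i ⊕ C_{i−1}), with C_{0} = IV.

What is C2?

C1: P1 ⊕ 0x7 = 0x1; E(K, 0x1) = 0x7.
C2: P2 ⊕ 0x7 = 0x9; E(K, 0x9) = 0xF.

C2 = 0xF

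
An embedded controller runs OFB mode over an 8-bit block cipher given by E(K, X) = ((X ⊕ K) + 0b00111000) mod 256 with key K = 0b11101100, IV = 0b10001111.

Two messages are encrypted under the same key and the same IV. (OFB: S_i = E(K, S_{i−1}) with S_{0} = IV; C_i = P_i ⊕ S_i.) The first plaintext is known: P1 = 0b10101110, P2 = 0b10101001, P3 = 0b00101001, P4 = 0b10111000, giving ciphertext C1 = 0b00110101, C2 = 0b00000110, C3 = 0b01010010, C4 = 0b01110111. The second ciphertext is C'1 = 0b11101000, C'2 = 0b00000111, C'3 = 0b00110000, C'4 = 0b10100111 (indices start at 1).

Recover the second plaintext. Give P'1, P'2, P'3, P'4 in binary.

In OFB with a reused IV, both messages share the same keystream S_i, so C_i ⊕ C'_i = P_i ⊕ P'_i and thus P'_i = P_i ⊕ C_i ⊕ C'_i.
P'1: 0b10101110 ⊕ 0b00110101 ⊕ 0b11101000 = 0b01110011.
P'2: 0b10101001 ⊕ 0b00000110 ⊕ 0b00000111 = 0b10101000.
P'3: 0b00101001 ⊕ 0b01010010 ⊕ 0b00110000 = 0b01001011.
P'4: 0b10111000 ⊕ 0b01110111 ⊕ 0b10100111 = 0b01101000.

P'1 = 0b01110011, P'2 = 0b10101000, P'3 = 0b01001011, P'4 = 0b01101000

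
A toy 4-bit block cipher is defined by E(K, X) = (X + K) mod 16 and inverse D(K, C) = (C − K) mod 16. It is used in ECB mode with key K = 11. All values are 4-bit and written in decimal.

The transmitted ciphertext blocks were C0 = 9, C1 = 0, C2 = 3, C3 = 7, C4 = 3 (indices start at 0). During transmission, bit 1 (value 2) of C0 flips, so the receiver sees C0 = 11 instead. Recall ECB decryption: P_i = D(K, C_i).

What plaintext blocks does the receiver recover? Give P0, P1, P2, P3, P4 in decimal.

Only C0 changed, to 11. In ECB, a change in C_i affects only P_i. Decrypting the received ciphertext:
P0: D(K, 11) = 0.
P1: D(K, 0) = 5.
P2: D(K, 3) = 8.
P3: D(K, 7) = 12.
P4: D(K, 3) = 8.
Blocks that differ from the original plaintext: P0.

P0 = 0, P1 = 5, P2 = 8, P3 = 12, P4 = 8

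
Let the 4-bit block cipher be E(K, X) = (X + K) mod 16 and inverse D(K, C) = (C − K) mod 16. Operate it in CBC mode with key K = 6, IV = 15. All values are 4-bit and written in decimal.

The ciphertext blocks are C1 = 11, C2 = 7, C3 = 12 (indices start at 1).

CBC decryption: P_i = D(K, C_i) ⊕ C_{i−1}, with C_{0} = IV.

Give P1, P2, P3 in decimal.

P1 = 10, P2 = 10, P3 = 1

P1: D(K, 11) = 5; 5 ⊕ 15 = 10.
P2: D(K, 7) = 1; 1 ⊕ 11 = 10.
P3: D(K, 12) = 6; 6 ⊕ 7 = 1.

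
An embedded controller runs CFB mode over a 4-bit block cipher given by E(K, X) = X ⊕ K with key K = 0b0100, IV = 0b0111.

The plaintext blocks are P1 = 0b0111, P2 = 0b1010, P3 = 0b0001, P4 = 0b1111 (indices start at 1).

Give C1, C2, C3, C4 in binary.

CFB encryption: C_i = P_i ⊕ E(K, C_{i−1}), with C_{0} = IV.
C1: E(K, 0b0111) = 0b0011; 0b0111 ⊕ 0b0011 = 0b0100.
C2: E(K, 0b0100) = 0b0000; 0b1010 ⊕ 0b0000 = 0b1010.
C3: E(K, 0b1010) = 0b1110; 0b0001 ⊕ 0b1110 = 0b1111.
C4: E(K, 0b1111) = 0b1011; 0b1111 ⊕ 0b1011 = 0b0100.

C1 = 0b0100, C2 = 0b1010, C3 = 0b1111, C4 = 0b0100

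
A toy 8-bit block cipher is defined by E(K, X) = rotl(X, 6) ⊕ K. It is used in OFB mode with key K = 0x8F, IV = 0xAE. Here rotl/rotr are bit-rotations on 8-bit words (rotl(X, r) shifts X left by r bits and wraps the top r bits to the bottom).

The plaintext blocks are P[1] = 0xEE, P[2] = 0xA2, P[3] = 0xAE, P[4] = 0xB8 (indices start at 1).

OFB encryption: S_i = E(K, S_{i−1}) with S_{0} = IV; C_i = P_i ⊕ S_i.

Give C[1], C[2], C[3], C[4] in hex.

C[1] = 0xCA, C[2] = 0x24, C[3] = 0x80, C[4] = 0xBC

C[1]: S = E(K, 0xAE) = 0x24; 0xEE ⊕ 0x24 = 0xCA.
C[2]: S = E(K, 0x24) = 0x86; 0xA2 ⊕ 0x86 = 0x24.
C[3]: S = E(K, 0x86) = 0x2E; 0xAE ⊕ 0x2E = 0x80.
C[4]: S = E(K, 0x2E) = 0x04; 0xB8 ⊕ 0x04 = 0xBC.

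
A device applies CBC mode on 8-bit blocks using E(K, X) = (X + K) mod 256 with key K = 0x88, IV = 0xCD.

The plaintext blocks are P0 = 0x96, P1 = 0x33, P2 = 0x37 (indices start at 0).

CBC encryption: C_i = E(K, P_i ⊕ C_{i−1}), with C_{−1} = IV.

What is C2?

C0: P0 ⊕ 0xCD = 0x5B; E(K, 0x5B) = 0xE3.
C1: P1 ⊕ 0xE3 = 0xD0; E(K, 0xD0) = 0x58.
C2: P2 ⊕ 0x58 = 0x6F; E(K, 0x6F) = 0xF7.

C2 = 0xF7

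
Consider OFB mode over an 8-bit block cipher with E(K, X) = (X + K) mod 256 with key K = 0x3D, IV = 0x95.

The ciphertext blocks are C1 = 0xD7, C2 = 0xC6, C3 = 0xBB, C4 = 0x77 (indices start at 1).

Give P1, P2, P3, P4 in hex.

P1 = 0x05, P2 = 0xC9, P3 = 0xF7, P4 = 0xFE

OFB decryption: S_i = E(K, S_{i−1}) with S_{0} = IV; P_i = C_i ⊕ S_i.
P1: S = E(K, 0x95) = 0xD2; 0xD7 ⊕ 0xD2 = 0x05.
P2: S = E(K, 0xD2) = 0x0F; 0xC6 ⊕ 0x0F = 0xC9.
P3: S = E(K, 0x0F) = 0x4C; 0xBB ⊕ 0x4C = 0xF7.
P4: S = E(K, 0x4C) = 0x89; 0x77 ⊕ 0x89 = 0xFE.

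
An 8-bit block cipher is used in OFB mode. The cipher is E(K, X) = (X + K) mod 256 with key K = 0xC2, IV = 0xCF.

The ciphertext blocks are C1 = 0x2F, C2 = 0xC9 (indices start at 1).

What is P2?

P2 = 0x9A

OFB decryption: S_i = E(K, S_{i−1}) with S_{0} = IV; P_i = C_i ⊕ S_i.
P1: S = E(K, 0xCF) = 0x91; 0x2F ⊕ 0x91 = 0xBE.
P2: S = E(K, 0x91) = 0x53; 0xC9 ⊕ 0x53 = 0x9A.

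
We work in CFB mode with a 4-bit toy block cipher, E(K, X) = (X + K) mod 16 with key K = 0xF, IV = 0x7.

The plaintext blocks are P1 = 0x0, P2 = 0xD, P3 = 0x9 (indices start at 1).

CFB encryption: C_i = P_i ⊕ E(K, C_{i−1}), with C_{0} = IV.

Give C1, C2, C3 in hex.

C1: E(K, 0x7) = 0x6; 0x0 ⊕ 0x6 = 0x6.
C2: E(K, 0x6) = 0x5; 0xD ⊕ 0x5 = 0x8.
C3: E(K, 0x8) = 0x7; 0x9 ⊕ 0x7 = 0xE.

C1 = 0x6, C2 = 0x8, C3 = 0xE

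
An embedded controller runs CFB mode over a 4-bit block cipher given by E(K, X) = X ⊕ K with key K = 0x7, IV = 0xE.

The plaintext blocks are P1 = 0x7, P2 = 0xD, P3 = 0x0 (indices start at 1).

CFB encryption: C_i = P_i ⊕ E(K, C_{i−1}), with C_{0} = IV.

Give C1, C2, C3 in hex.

C1: E(K, 0xE) = 0x9; 0x7 ⊕ 0x9 = 0xE.
C2: E(K, 0xE) = 0x9; 0xD ⊕ 0x9 = 0x4.
C3: E(K, 0x4) = 0x3; 0x0 ⊕ 0x3 = 0x3.

C1 = 0xE, C2 = 0x4, C3 = 0x3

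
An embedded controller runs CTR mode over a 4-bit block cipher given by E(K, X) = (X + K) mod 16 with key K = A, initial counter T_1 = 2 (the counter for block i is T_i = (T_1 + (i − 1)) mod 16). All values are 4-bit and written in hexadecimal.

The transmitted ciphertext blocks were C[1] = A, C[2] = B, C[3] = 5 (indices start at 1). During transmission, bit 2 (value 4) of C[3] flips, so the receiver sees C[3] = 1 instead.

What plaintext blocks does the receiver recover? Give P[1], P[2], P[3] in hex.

CTR decryption: S_i = E(K, T_i) where T_i is the counter for block i; P_i = C_i ⊕ S_i.
Only C[3] changed, to 1. In CTR, a change in C_i flips the same bit in P_i only; the keystream is unaffected. Decrypting the received ciphertext:
P[1]: T = 2, S = E(K, T) = C; A ⊕ C = 6.
P[2]: T = 3, S = E(K, T) = D; B ⊕ D = 6.
P[3]: T = 4, S = E(K, T) = E; 1 ⊕ E = F.
Blocks that differ from the original plaintext: P[3].

P[1] = 6, P[2] = 6, P[3] = F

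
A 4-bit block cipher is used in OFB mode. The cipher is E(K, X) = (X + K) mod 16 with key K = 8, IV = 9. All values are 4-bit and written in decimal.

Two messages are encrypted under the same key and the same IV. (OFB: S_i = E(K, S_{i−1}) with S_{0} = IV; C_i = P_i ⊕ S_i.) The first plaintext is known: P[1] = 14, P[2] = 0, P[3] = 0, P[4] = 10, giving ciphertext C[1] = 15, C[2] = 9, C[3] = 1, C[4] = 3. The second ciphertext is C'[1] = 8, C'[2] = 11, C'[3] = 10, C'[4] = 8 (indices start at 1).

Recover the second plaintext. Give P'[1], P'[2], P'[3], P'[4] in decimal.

P'[1] = 9, P'[2] = 2, P'[3] = 11, P'[4] = 1

In OFB with a reused IV, both messages share the same keystream S_i, so C_i ⊕ C'_i = P_i ⊕ P'_i and thus P'_i = P_i ⊕ C_i ⊕ C'_i.
P'[1]: 14 ⊕ 15 ⊕ 8 = 9.
P'[2]: 0 ⊕ 9 ⊕ 11 = 2.
P'[3]: 0 ⊕ 1 ⊕ 10 = 11.
P'[4]: 10 ⊕ 3 ⊕ 8 = 1.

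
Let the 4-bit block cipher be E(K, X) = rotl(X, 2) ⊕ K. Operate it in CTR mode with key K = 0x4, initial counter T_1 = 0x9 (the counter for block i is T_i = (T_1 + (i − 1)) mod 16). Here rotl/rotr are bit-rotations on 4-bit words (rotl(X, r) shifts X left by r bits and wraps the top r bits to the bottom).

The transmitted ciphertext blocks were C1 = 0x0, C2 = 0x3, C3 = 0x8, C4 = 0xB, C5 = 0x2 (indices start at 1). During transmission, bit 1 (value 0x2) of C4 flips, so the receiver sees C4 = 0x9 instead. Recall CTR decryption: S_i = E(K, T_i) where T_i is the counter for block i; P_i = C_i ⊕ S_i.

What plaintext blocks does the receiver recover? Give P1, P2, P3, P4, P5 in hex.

Only C4 changed, to 0x9. In CTR, a change in C_i flips the same bit in P_i only; the keystream is unaffected. Decrypting the received ciphertext:
P1: T = 0x9, S = E(K, T) = 0x2; 0x0 ⊕ 0x2 = 0x2.
P2: T = 0xA, S = E(K, T) = 0xE; 0x3 ⊕ 0xE = 0xD.
P3: T = 0xB, S = E(K, T) = 0xA; 0x8 ⊕ 0xA = 0x2.
P4: T = 0xC, S = E(K, T) = 0x7; 0x9 ⊕ 0x7 = 0xE.
P5: T = 0xD, S = E(K, T) = 0x3; 0x2 ⊕ 0x3 = 0x1.
Blocks that differ from the original plaintext: P4.

P1 = 0x2, P2 = 0xD, P3 = 0x2, P4 = 0xE, P5 = 0x1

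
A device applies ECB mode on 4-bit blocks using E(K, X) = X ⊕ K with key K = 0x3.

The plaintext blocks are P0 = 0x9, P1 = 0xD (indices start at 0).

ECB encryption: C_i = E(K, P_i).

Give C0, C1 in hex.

C0: E(K, 0x9) = 0xA.
C1: E(K, 0xD) = 0xE.

C0 = 0xA, C1 = 0xE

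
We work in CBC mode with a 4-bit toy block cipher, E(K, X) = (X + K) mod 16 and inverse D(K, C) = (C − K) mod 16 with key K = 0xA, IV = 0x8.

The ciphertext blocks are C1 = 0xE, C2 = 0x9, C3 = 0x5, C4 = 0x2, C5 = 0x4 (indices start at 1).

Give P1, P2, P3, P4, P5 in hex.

P1 = 0xC, P2 = 0x1, P3 = 0x2, P4 = 0xD, P5 = 0x8

CBC decryption: P_i = D(K, C_i) ⊕ C_{i−1}, with C_{0} = IV.
P1: D(K, 0xE) = 0x4; 0x4 ⊕ 0x8 = 0xC.
P2: D(K, 0x9) = 0xF; 0xF ⊕ 0xE = 0x1.
P3: D(K, 0x5) = 0xB; 0xB ⊕ 0x9 = 0x2.
P4: D(K, 0x2) = 0x8; 0x8 ⊕ 0x5 = 0xD.
P5: D(K, 0x4) = 0xA; 0xA ⊕ 0x2 = 0x8.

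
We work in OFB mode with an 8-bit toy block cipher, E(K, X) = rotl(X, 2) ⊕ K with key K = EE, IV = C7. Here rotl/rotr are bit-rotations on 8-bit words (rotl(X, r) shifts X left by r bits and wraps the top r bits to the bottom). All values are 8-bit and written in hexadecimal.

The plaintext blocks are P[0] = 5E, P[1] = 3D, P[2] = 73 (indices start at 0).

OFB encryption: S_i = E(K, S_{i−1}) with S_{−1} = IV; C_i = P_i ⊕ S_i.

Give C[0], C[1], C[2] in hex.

C[0]: S = E(K, C7) = F1; 5E ⊕ F1 = AF.
C[1]: S = E(K, F1) = 29; 3D ⊕ 29 = 14.
C[2]: S = E(K, 29) = 4A; 73 ⊕ 4A = 39.

C[0] = AF, C[1] = 14, C[2] = 39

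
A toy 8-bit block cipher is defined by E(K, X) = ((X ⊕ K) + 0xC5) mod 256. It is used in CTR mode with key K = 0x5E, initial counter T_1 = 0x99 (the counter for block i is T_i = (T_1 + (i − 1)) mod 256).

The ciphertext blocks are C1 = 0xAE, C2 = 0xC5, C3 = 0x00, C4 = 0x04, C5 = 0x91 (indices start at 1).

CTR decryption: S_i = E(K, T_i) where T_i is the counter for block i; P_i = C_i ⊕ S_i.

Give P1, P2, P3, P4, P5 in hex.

P1: T = 0x99, S = E(K, T) = 0x8C; 0xAE ⊕ 0x8C = 0x22.
P2: T = 0x9A, S = E(K, T) = 0x89; 0xC5 ⊕ 0x89 = 0x4C.
P3: T = 0x9B, S = E(K, T) = 0x8A; 0x00 ⊕ 0x8A = 0x8A.
P4: T = 0x9C, S = E(K, T) = 0x87; 0x04 ⊕ 0x87 = 0x83.
P5: T = 0x9D, S = E(K, T) = 0x88; 0x91 ⊕ 0x88 = 0x19.

P1 = 0x22, P2 = 0x4C, P3 = 0x8A, P4 = 0x83, P5 = 0x19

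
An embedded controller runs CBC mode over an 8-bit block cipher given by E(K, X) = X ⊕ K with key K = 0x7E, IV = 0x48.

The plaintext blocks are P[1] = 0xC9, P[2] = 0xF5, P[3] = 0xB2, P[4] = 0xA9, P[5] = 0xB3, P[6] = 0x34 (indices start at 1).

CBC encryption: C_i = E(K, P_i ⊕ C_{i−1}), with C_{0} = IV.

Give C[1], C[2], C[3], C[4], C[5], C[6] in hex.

C[1] = 0xFF, C[2] = 0x74, C[3] = 0xB8, C[4] = 0x6F, C[5] = 0xA2, C[6] = 0xE8

C[1]: P[1] ⊕ 0x48 = 0x81; E(K, 0x81) = 0xFF.
C[2]: P[2] ⊕ 0xFF = 0x0A; E(K, 0x0A) = 0x74.
C[3]: P[3] ⊕ 0x74 = 0xC6; E(K, 0xC6) = 0xB8.
C[4]: P[4] ⊕ 0xB8 = 0x11; E(K, 0x11) = 0x6F.
C[5]: P[5] ⊕ 0x6F = 0xDC; E(K, 0xDC) = 0xA2.
C[6]: P[6] ⊕ 0xA2 = 0x96; E(K, 0x96) = 0xE8.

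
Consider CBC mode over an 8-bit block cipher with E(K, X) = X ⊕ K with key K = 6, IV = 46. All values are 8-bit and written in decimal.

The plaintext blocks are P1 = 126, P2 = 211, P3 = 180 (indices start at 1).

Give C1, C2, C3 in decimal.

C1 = 86, C2 = 131, C3 = 49

CBC encryption: C_i = E(K, P_i ⊕ C_{i−1}), with C_{0} = IV.
C1: P1 ⊕ 46 = 80; E(K, 80) = 86.
C2: P2 ⊕ 86 = 133; E(K, 133) = 131.
C3: P3 ⊕ 131 = 55; E(K, 55) = 49.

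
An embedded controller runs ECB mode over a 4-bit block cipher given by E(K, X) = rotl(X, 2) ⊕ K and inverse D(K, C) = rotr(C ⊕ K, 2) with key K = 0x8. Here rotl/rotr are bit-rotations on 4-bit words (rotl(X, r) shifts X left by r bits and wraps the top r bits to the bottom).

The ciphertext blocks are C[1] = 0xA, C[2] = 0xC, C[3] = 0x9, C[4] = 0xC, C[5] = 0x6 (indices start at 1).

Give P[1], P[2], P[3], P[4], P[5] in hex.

ECB decryption: P_i = D(K, C_i).
P[1]: D(K, 0xA) = 0x8.
P[2]: D(K, 0xC) = 0x1.
P[3]: D(K, 0x9) = 0x4.
P[4]: D(K, 0xC) = 0x1.
P[5]: D(K, 0x6) = 0xB.

P[1] = 0x8, P[2] = 0x1, P[3] = 0x4, P[4] = 0x1, P[5] = 0xB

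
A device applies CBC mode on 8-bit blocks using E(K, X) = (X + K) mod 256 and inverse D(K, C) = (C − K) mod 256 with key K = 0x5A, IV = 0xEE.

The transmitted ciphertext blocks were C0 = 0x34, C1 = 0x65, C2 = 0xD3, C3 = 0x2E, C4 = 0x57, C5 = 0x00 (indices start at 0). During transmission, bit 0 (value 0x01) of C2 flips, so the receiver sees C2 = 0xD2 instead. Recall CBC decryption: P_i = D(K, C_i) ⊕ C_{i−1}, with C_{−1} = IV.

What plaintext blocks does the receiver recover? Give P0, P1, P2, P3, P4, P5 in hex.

Only C2 changed, to 0xD2. In CBC, a change in C_i garbles P_i and flips the same bit in P_{i+1}. Decrypting the received ciphertext:
P0: D(K, 0x34) = 0xDA; 0xDA ⊕ 0xEE = 0x34.
P1: D(K, 0x65) = 0x0B; 0x0B ⊕ 0x34 = 0x3F.
P2: D(K, 0xD2) = 0x78; 0x78 ⊕ 0x65 = 0x1D.
P3: D(K, 0x2E) = 0xD4; 0xD4 ⊕ 0xD2 = 0x06.
P4: D(K, 0x57) = 0xFD; 0xFD ⊕ 0x2E = 0xD3.
P5: D(K, 0x00) = 0xA6; 0xA6 ⊕ 0x57 = 0xF1.
Blocks that differ from the original plaintext: P2, P3.

P0 = 0x34, P1 = 0x3F, P2 = 0x1D, P3 = 0x06, P4 = 0xD3, P5 = 0xF1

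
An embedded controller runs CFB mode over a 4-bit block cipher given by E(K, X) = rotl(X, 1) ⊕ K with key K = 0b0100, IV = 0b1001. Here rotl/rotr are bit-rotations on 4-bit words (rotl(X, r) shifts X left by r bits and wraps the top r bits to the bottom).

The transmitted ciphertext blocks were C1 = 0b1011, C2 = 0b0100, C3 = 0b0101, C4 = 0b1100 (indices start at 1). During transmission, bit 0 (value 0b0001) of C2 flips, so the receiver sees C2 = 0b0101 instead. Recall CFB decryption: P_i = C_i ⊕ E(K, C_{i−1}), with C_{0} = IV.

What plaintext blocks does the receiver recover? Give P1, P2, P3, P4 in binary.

Only C2 changed, to 0b0101. In CFB, a change in C_i flips the same bit in P_i and garbles P_{i+1}. Decrypting the received ciphertext:
P1: E(K, 0b1001) = 0b0111; 0b1011 ⊕ 0b0111 = 0b1100.
P2: E(K, 0b1011) = 0b0011; 0b0101 ⊕ 0b0011 = 0b0110.
P3: E(K, 0b0101) = 0b1110; 0b0101 ⊕ 0b1110 = 0b1011.
P4: E(K, 0b0101) = 0b1110; 0b1100 ⊕ 0b1110 = 0b0010.
Blocks that differ from the original plaintext: P2, P3.

P1 = 0b1100, P2 = 0b0110, P3 = 0b1011, P4 = 0b0010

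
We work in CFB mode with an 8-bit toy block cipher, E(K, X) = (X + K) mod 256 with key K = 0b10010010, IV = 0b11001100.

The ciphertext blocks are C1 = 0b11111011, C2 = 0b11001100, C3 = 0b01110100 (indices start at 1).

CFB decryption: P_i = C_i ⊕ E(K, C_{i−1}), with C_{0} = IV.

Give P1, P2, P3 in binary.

P1 = 0b10100101, P2 = 0b01000001, P3 = 0b00101010

P1: E(K, 0b11001100) = 0b01011110; 0b11111011 ⊕ 0b01011110 = 0b10100101.
P2: E(K, 0b11111011) = 0b10001101; 0b11001100 ⊕ 0b10001101 = 0b01000001.
P3: E(K, 0b11001100) = 0b01011110; 0b01110100 ⊕ 0b01011110 = 0b00101010.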